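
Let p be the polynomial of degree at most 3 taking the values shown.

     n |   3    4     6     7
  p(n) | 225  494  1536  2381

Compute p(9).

Using the Lagrange interpolation formula with nodes 3, 4, 6, 7:
  L_0(n) = (n - 4)(n - 6)(n - 7) / -12
  L_1(n) = (n - 3)(n - 6)(n - 7) / 6
  L_2(n) = (n - 3)(n - 4)(n - 7) / -6
  L_3(n) = (n - 3)(n - 4)(n - 6) / 12
Then p(n) = 225·L_0(n) + 494·L_1(n) + 1536·L_2(n) + 2381·L_3(n).
Expanding and collecting terms gives p(n) = 6n³ + 6n² + 5n - 6.
Evaluating at n = 9: p(9) = 4899.

4899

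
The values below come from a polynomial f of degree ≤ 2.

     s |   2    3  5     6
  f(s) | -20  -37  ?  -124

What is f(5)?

The 3 known points determine the degree-2 polynomial uniquely.
Write f(s) = as^2 + bs + c. Substituting each data point gives a linear system:
  4a + 2b + c = -20
  9a + 3b + c = -37
  36a + 6b + c = -124
Solving the system yields a = -3, b = -2, c = -4.
So f(s) = -3s² - 2s - 4.
Then f(5) = -89.

-89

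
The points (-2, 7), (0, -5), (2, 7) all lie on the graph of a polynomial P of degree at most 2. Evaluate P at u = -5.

70

Using the Lagrange interpolation formula with nodes -2, 0, 2:
  L_0(u) = u(u - 2) / 8
  L_1(u) = (u + 2)(u - 2) / -4
  L_2(u) = (u + 2)u / 8
Then P(u) = 7·L_0(u) - 5·L_1(u) + 7·L_2(u).
Expanding and collecting terms gives P(u) = 3u^2 - 5.
Evaluating at u = -5: P(-5) = 70.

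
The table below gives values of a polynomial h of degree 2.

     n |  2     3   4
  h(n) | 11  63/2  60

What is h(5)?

193/2

Forward differences of the values at n = 2, 3, 4:
  h  : 11  63/2  60
  Δ  : 41/2  57/2
  Δ^2: 8
The second differences are constant, confirming degree 2.
Interpolating (Newton forward form) and evaluating at n = 5 gives h(5) = 193/2.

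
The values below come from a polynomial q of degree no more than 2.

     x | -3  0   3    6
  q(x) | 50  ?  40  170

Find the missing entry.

0

On equispaced nodes a degree-2 polynomial has vanishing third forward difference, so
  - q(-3) + 3·q(0) - 3·q(3) + q(6) = 0.
Substituting the known values and solving for q(0):
  3·q(0) = 0
  q(0) = 0.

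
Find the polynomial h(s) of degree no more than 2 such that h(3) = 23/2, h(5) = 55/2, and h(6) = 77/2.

h(s) = s^2 + 5/2

Using the Lagrange interpolation formula with nodes 3, 5, 6:
  L_0(s) = (s - 5)(s - 6) / 6
  L_1(s) = (s - 3)(s - 6) / -2
  L_2(s) = (s - 3)(s - 5) / 3
Then h(s) = 23/2·L_0(s) + 55/2·L_1(s) + 77/2·L_2(s).
Expanding and collecting terms gives h(s) = s² + 5/2.
Check: h(3) = 23/2. ✓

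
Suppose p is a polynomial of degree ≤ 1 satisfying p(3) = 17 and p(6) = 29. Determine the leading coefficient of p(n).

4

Write p(n) = an + b. Substituting each data point gives a linear system:
  3a + b = 17
  6a + b = 29
Solving the system yields a = 4, b = 5.
So p(n) = 4n + 5.
The leading coefficient is 4.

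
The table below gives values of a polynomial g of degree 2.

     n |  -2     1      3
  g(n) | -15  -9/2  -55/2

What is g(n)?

g(n) = -3n^2 + (1/2)n - 2

Using the Lagrange interpolation formula with nodes -2, 1, 3:
  L_0(n) = (n - 1)(n - 3) / 15
  L_1(n) = (n + 2)(n - 3) / -6
  L_2(n) = (n + 2)(n - 1) / 10
Then g(n) = -15·L_0(n) - 9/2·L_1(n) - 55/2·L_2(n).
Expanding and collecting terms gives g(n) = -3n^2 + (1/2)n - 2.
Check: g(1) = -9/2. ✓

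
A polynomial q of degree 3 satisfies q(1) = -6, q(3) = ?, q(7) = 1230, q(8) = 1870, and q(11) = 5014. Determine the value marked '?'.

70

The 4 known points determine the degree-3 polynomial uniquely.
Write q(n) = an^3 + bn^2 + cn + d. Substituting each data point gives a linear system:
  a + b + c + d = -6
  343a + 49b + 7c + d = 1230
  512a + 64b + 8c + d = 1870
  1331a + 121b + 11c + d = 5014
Solving the system yields a = 4, b = -2, c = -6, d = -2.
So q(n) = 4n^3 - 2n^2 - 6n - 2.
Then q(3) = 70.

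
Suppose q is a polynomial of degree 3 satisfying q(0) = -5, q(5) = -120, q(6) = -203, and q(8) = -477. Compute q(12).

-1625

Write q(s) = as^3 + bs^2 + cs + d. Substituting each data point gives a linear system:
  d = -5
  125a + 25b + 5c + d = -120
  216a + 36b + 6c + d = -203
  512a + 64b + 8c + d = -477
Solving the system yields a = -1, b = 1, c = -3, d = -5.
So q(s) = -s³ + s² - 3s - 5.
Then q(12) = -1625.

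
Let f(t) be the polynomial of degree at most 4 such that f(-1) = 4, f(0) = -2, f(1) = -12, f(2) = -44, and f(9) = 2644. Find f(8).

Write f(t) = at^4 + bt^3 + ct^2 + dt + e. Substituting each data point gives a linear system:
  a - b + c - d + e = 4
  e = -2
  a + b + c + d + e = -12
  16a + 8b + 4c + 2d + e = -44
  6561a + 729b + 81c + 9d + e = 2644
Solving the system yields a = 1, b = -5, c = -3, d = -3, e = -2.
So f(t) = t^4 - 5t^3 - 3t^2 - 3t - 2.
Then f(8) = 1318.

1318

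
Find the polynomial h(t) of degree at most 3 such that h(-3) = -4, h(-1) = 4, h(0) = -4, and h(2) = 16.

Write h(t) = at^3 + bt^2 + ct + d. Substituting each data point gives a linear system:
  -27a + 9b - 3c + d = -4
  -a + b - c + d = 4
  d = -4
  8a + 4b + 2c + d = 16
Solving the system yields a = 2, b = 4, c = -6, d = -4.
So h(t) = 2t^3 + 4t^2 - 6t - 4.
Check: h(-3) = -4. ✓

h(t) = 2t^3 + 4t^2 - 6t - 4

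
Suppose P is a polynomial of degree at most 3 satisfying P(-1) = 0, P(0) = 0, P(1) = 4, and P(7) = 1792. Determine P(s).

Write P(s) = as^3 + bs^2 + cs + d. Substituting each data point gives a linear system:
  -a + b - c + d = 0
  d = 0
  a + b + c + d = 4
  343a + 49b + 7c + d = 1792
Solving the system yields a = 5, b = 2, c = -3, d = 0.
So P(s) = 5s^3 + 2s^2 - 3s.
Check: P(0) = 0. ✓

P(s) = 5s^3 + 2s^2 - 3s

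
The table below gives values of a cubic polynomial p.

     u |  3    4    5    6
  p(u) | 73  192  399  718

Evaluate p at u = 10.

3594

Using the Lagrange interpolation formula with nodes 3, 4, 5, 6:
  L_0(u) = (u - 4)(u - 5)(u - 6) / -6
  L_1(u) = (u - 3)(u - 5)(u - 6) / 2
  L_2(u) = (u - 3)(u - 4)(u - 6) / -2
  L_3(u) = (u - 3)(u - 4)(u - 5) / 6
Then p(u) = 73·L_0(u) + 192·L_1(u) + 399·L_2(u) + 718·L_3(u).
Expanding and collecting terms gives p(u) = 4u³ - 4u² - u + 4.
Evaluating at u = 10: p(10) = 3594.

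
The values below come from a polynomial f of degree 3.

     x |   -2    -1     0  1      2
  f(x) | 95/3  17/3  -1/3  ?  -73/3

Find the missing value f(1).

The 4 known points determine the degree-3 polynomial uniquely.
Write f(x) = ax^3 + bx^2 + cx + d. Substituting each data point gives a linear system:
  -8a + 4b - 2c + d = 95/3
  -a + b - c + d = 17/3
  d = -1/3
  8a + 4b + 2c + d = -73/3
Solving the system yields a = -3, b = 1, c = -2, d = -1/3.
So f(x) = -3x^3 + x^2 - 2x - 1/3.
Then f(1) = -13/3.

-13/3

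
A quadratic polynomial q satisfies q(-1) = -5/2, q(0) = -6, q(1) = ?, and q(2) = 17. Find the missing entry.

The 3 known points determine the degree-2 polynomial uniquely.
Write q(n) = an^2 + bn + c. Substituting each data point gives a linear system:
  a - b + c = -5/2
  c = -6
  4a + 2b + c = 17
Solving the system yields a = 5, b = 3/2, c = -6.
So q(n) = 5n^2 + (3/2)n - 6.
Then q(1) = 1/2.

1/2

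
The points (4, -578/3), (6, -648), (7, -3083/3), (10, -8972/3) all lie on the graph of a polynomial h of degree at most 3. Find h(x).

Write h(x) = ax^3 + bx^2 + cx + d. Substituting each data point gives a linear system:
  64a + 16b + 4c + d = -578/3
  216a + 36b + 6c + d = -648
  343a + 49b + 7c + d = -3083/3
  1000a + 100b + 10c + d = -8972/3
Solving the system yields a = -3, b = 1/3, c = -3, d = 6.
So h(x) = -3x^3 + (1/3)x^2 - 3x + 6.
Check: h(4) = -578/3. ✓

h(x) = -3x^3 + (1/3)x^2 - 3x + 6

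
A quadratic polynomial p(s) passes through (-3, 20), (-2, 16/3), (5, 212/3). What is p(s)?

Using the Lagrange interpolation formula with nodes -3, -2, 5:
  L_0(s) = (s + 2)(s - 5) / 8
  L_1(s) = (s + 3)(s - 5) / -7
  L_2(s) = (s + 3)(s + 2) / 56
Then p(s) = 20·L_0(s) + 16/3·L_1(s) + 212/3·L_2(s).
Expanding and collecting terms gives p(s) = 3s^2 + (1/3)s - 6.
Check: p(-3) = 20. ✓

p(s) = 3s^2 + (1/3)s - 6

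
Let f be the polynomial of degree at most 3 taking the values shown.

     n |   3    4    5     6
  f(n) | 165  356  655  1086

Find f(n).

Write f(n) = an^3 + bn^2 + cn + d. Substituting each data point gives a linear system:
  27a + 9b + 3c + d = 165
  64a + 16b + 4c + d = 356
  125a + 25b + 5c + d = 655
  216a + 36b + 6c + d = 1086
Solving the system yields a = 4, b = 6, c = 1, d = 0.
So f(n) = 4n^3 + 6n^2 + n.
Check: f(3) = 165. ✓

f(n) = 4n^3 + 6n^2 + n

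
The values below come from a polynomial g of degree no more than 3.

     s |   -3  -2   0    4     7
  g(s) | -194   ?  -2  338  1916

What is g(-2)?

The 4 known points determine the degree-3 polynomial uniquely.
Write g(s) = as^3 + bs^2 + cs + d. Substituting each data point gives a linear system:
  -27a + 9b - 3c + d = -194
  d = -2
  64a + 16b + 4c + d = 338
  343a + 49b + 7c + d = 1916
Solving the system yields a = 6, b = -3, c = 1, d = -2.
So g(s) = 6s^3 - 3s^2 + s - 2.
Then g(-2) = -64.

-64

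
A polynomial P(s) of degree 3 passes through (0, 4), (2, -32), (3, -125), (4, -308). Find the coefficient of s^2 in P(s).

0

Write P(s) = as^3 + bs^2 + cs + d. Substituting each data point gives a linear system:
  d = 4
  8a + 4b + 2c + d = -32
  27a + 9b + 3c + d = -125
  64a + 16b + 4c + d = -308
Solving the system yields a = -5, b = 0, c = 2, d = 4.
So P(s) = -5s³ + 2s + 4.
The coefficient of s^2 is 0.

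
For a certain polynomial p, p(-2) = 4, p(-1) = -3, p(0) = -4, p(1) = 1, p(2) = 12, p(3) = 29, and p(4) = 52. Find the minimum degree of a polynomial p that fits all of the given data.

2

Forward differences of the values at s = -2, -1, 0, 1, 2, 3, 4:
  p  : 4  -3  -4  1  12  29  52
  Δ  : -7  -1  5  11  17  23
  Δ^2: 6  6  6  6  6
  Δ^3: 0  0  0  0
  Δ^4: 0  0  0
  Δ^5: 0  0
  Δ^6: 0
The second differences are constant (6) and nonzero, while all higher differences vanish, so the minimal degree is 2.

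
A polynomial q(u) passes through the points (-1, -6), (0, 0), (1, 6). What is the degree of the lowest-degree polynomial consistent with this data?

Forward differences of the values at u = -1, 0, 1:
  q  : -6  0  6
  Δ  : 6  6
  Δ^2: 0
The first differences are constant (6) and nonzero, while all higher differences vanish, so the minimal degree is 1.

1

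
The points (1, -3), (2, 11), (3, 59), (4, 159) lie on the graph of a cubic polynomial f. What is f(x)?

f(x) = 3x^3 - x^2 - 4x - 1

Using the Lagrange interpolation formula with nodes 1, 2, 3, 4:
  L_0(x) = (x - 2)(x - 3)(x - 4) / -6
  L_1(x) = (x - 1)(x - 3)(x - 4) / 2
  L_2(x) = (x - 1)(x - 2)(x - 4) / -2
  L_3(x) = (x - 1)(x - 2)(x - 3) / 6
Then f(x) = -3·L_0(x) + 11·L_1(x) + 59·L_2(x) + 159·L_3(x).
Expanding and collecting terms gives f(x) = 3x^3 - x^2 - 4x - 1.
Check: f(1) = -3. ✓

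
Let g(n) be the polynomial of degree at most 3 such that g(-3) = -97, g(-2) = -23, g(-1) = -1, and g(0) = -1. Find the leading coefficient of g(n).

5

Write g(n) = an^3 + bn^2 + cn + d. Substituting each data point gives a linear system:
  -27a + 9b - 3c + d = -97
  -8a + 4b - 2c + d = -23
  -a + b - c + d = -1
  d = -1
Solving the system yields a = 5, b = 4, c = -1, d = -1.
So g(n) = 5n^3 + 4n^2 - n - 1.
The leading coefficient is 5.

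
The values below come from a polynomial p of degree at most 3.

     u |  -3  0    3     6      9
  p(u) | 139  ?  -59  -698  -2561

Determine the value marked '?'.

4

On equispaced nodes a degree-3 polynomial has vanishing fourth forward difference, so
  p(-3) - 4·p(0) + 6·p(3) - 4·p(6) + p(9) = 0.
Substituting the known values and solving for p(0):
  -4·p(0) = -16
  p(0) = 4.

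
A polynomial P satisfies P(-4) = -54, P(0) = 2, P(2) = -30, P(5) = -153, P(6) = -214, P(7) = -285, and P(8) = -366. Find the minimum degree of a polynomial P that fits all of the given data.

2

Divided differences on the nodes -4, 0, 2, 5, 6, 7, 8:
  order 0: -54  2  -30  -153  -214  -285  -366
  order 1: 14  -16  -41  -61  -71  -81
  order 2: -5  -5  -5  -5  -5
  order 3: 0  0  0  0
  order 4: 0  0  0
  order 5: 0  0
  order 6: 0
The order-2 divided differences are all -5 (nonzero) and every higher order vanishes, so the data lies on a polynomial of degree exactly 2.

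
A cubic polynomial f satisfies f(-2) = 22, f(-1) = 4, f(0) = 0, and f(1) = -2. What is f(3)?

-48

Using the Lagrange interpolation formula with nodes -2, -1, 0, 1:
  L_0(x) = (x + 1)x(x - 1) / -6
  L_1(x) = (x + 2)x(x - 1) / 2
  L_2(x) = (x + 2)(x + 1)(x - 1) / -2
  L_3(x) = (x + 2)(x + 1)x / 6
Then f(x) = 22·L_0(x) + 4·L_1(x) + 0·L_2(x) - 2·L_3(x).
Expanding and collecting terms gives f(x) = -2x^3 + x^2 - x.
Evaluating at x = 3: f(3) = -48.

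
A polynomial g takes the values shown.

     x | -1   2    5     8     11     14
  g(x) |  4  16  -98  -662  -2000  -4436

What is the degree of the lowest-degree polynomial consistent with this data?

3

Forward differences of the values at x = -1, 2, 5, 8, 11, 14:
  g  : 4  16  -98  -662  -2000  -4436
  Δ  : 12  -114  -564  -1338  -2436
  Δ^2: -126  -450  -774  -1098
  Δ^3: -324  -324  -324
  Δ^4: 0  0
  Δ^5: 0
The third differences are constant (-324) and nonzero, while all higher differences vanish, so the minimal degree is 3.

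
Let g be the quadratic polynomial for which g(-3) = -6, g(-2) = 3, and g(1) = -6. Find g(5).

Write g(u) = au^2 + bu + c. Substituting each data point gives a linear system:
  9a - 3b + c = -6
  4a - 2b + c = 3
  a + b + c = -6
Solving the system yields a = -3, b = -6, c = 3.
So g(u) = -3u² - 6u + 3.
Then g(5) = -102.

-102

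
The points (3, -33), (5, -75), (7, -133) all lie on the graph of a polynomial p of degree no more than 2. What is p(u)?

Write p(u) = au^2 + bu + c. Substituting each data point gives a linear system:
  9a + 3b + c = -33
  25a + 5b + c = -75
  49a + 7b + c = -133
Solving the system yields a = -2, b = -5, c = 0.
So p(u) = -2u^2 - 5u.
Check: p(5) = -75. ✓

p(u) = -2u^2 - 5u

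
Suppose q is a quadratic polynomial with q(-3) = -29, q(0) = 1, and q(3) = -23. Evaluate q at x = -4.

Forward differences of the values at x = -3, 0, 3:
  q  : -29  1  -23
  Δ  : 30  -24
  Δ^2: -54
The second differences are constant, confirming degree 2.
Interpolating (Newton forward form) and evaluating at x = -4 gives q(-4) = -51.

-51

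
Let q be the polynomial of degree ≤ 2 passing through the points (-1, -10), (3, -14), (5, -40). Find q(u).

q(u) = -2u^2 + 3u - 5

Write q(u) = au^2 + bu + c. Substituting each data point gives a linear system:
  a - b + c = -10
  9a + 3b + c = -14
  25a + 5b + c = -40
Solving the system yields a = -2, b = 3, c = -5.
So q(u) = -2u² + 3u - 5.
Check: q(-1) = -10. ✓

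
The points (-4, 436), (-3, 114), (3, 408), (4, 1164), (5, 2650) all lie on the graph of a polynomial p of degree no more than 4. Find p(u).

p(u) = 3u^4 + 6u^3 + 2u^2 - 5u

Write p(u) = au^4 + bu^3 + cu^2 + du + e. Substituting each data point gives a linear system:
  256a - 64b + 16c - 4d + e = 436
  81a - 27b + 9c - 3d + e = 114
  81a + 27b + 9c + 3d + e = 408
  256a + 64b + 16c + 4d + e = 1164
  625a + 125b + 25c + 5d + e = 2650
Solving the system yields a = 3, b = 6, c = 2, d = -5, e = 0.
So p(u) = 3u⁴ + 6u³ + 2u² - 5u.
Check: p(-3) = 114. ✓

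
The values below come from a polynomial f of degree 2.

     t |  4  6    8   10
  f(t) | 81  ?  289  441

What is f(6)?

The 3 known points determine the degree-2 polynomial uniquely.
Write f(t) = at^2 + bt + c. Substituting each data point gives a linear system:
  16a + 4b + c = 81
  64a + 8b + c = 289
  100a + 10b + c = 441
Solving the system yields a = 4, b = 4, c = 1.
So f(t) = 4t^2 + 4t + 1.
Then f(6) = 169.

169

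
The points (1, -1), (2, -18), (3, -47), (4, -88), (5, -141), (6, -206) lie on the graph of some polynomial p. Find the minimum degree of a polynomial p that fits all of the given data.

Forward differences of the values at u = 1, 2, 3, 4, 5, 6:
  p  : -1  -18  -47  -88  -141  -206
  Δ  : -17  -29  -41  -53  -65
  Δ^2: -12  -12  -12  -12
  Δ^3: 0  0  0
  Δ^4: 0  0
  Δ^5: 0
The second differences are constant (-12) and nonzero, while all higher differences vanish, so the minimal degree is 2.

2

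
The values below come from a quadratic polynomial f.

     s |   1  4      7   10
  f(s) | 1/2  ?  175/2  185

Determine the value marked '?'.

On equispaced nodes a degree-2 polynomial has vanishing third forward difference, so
  - f(1) + 3·f(4) - 3·f(7) + f(10) = 0.
Substituting the known values and solving for f(4):
  3·f(4) = 78
  f(4) = 26.

26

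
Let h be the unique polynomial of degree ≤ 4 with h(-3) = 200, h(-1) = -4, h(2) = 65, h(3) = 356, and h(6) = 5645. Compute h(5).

2744

Write h(n) = an^4 + bn^3 + cn^2 + dn + e. Substituting each data point gives a linear system:
  81a - 27b + 9c - 3d + e = 200
  a - b + c - d + e = -4
  16a + 8b + 4c + 2d + e = 65
  81a + 27b + 9c + 3d + e = 356
  1296a + 216b + 36c + 6d + e = 5645
Solving the system yields a = 4, b = 3, c = -5, d = -1, e = -1.
So h(n) = 4n⁴ + 3n³ - 5n² - n - 1.
Then h(5) = 2744.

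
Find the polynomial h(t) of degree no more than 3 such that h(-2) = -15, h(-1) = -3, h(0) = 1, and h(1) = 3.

Write h(t) = at^3 + bt^2 + ct + d. Substituting each data point gives a linear system:
  -8a + 4b - 2c + d = -15
  -a + b - c + d = -3
  d = 1
  a + b + c + d = 3
Solving the system yields a = 1, b = -1, c = 2, d = 1.
So h(t) = t³ - t² + 2t + 1.
Check: h(-1) = -3. ✓

h(t) = t^3 - t^2 + 2t + 1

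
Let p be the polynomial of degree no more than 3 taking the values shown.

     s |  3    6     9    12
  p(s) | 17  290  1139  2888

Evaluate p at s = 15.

5861

Forward differences of the values at s = 3, 6, 9, 12:
  p  : 17  290  1139  2888
  Δ  : 273  849  1749
  Δ^2: 576  900
  Δ^3: 324
The third differences are constant, confirming degree 3.
Interpolating (Newton forward form) and evaluating at s = 15 gives p(15) = 5861.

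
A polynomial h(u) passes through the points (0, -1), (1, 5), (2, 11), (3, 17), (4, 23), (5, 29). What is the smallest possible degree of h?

1

Forward differences of the values at u = 0, 1, 2, 3, 4, 5:
  h  : -1  5  11  17  23  29
  Δ  : 6  6  6  6  6
  Δ^2: 0  0  0  0
  Δ^3: 0  0  0
  Δ^4: 0  0
  Δ^5: 0
The first differences are constant (6) and nonzero, while all higher differences vanish, so the minimal degree is 1.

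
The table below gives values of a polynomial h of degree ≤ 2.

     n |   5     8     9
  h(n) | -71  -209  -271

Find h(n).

h(n) = -4n^2 + 6n - 1

Using the Lagrange interpolation formula with nodes 5, 8, 9:
  L_0(n) = (n - 8)(n - 9) / 12
  L_1(n) = (n - 5)(n - 9) / -3
  L_2(n) = (n - 5)(n - 8) / 4
Then h(n) = -71·L_0(n) - 209·L_1(n) - 271·L_2(n).
Expanding and collecting terms gives h(n) = -4n^2 + 6n - 1.
Check: h(5) = -71. ✓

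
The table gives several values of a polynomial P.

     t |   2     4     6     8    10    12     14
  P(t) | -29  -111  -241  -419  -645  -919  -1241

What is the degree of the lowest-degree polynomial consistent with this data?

Forward differences of the values at t = 2, 4, 6, 8, 10, 12, 14:
  P  : -29  -111  -241  -419  -645  -919  -1241
  Δ  : -82  -130  -178  -226  -274  -322
  Δ^2: -48  -48  -48  -48  -48
  Δ^3: 0  0  0  0
  Δ^4: 0  0  0
  Δ^5: 0  0
  Δ^6: 0
The second differences are constant (-48) and nonzero, while all higher differences vanish, so the minimal degree is 2.

2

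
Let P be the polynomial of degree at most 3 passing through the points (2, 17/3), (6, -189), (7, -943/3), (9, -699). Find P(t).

Write P(t) = at^3 + bt^2 + ct + d. Substituting each data point gives a linear system:
  8a + 4b + 2c + d = 17/3
  216a + 36b + 6c + d = -189
  343a + 49b + 7c + d = -943/3
  729a + 81b + 9c + d = -699
Solving the system yields a = -1, b = -1/3, c = 6, d = 3.
So P(t) = -t^3 - (1/3)t^2 + 6t + 3.
Check: P(9) = -699. ✓

P(t) = -t^3 - (1/3)t^2 + 6t + 3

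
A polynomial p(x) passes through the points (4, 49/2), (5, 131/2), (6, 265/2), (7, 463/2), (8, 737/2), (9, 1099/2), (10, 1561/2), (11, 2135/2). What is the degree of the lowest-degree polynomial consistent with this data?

3

Forward differences of the values at x = 4, 5, 6, 7, 8, 9, 10, 11:
  p  : 49/2  131/2  265/2  463/2  737/2  1099/2  1561/2  2135/2
  Δ  : 41  67  99  137  181  231  287
  Δ^2: 26  32  38  44  50  56
  Δ^3: 6  6  6  6  6
  Δ^4: 0  0  0  0
  Δ^5: 0  0  0
  Δ^6: 0  0
  Δ^7: 0
The third differences are constant (6) and nonzero, while all higher differences vanish, so the minimal degree is 3.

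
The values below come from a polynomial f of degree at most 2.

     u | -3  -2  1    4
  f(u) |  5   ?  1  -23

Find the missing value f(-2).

The 3 known points determine the degree-2 polynomial uniquely.
Write f(u) = au^2 + bu + c. Substituting each data point gives a linear system:
  9a - 3b + c = 5
  a + b + c = 1
  16a + 4b + c = -23
Solving the system yields a = -1, b = -3, c = 5.
So f(u) = -u^2 - 3u + 5.
Then f(-2) = 7.

7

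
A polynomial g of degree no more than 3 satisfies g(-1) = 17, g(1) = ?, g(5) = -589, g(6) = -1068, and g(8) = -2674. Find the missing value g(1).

The 4 known points determine the degree-3 polynomial uniquely.
Write g(t) = at^3 + bt^2 + ct + d. Substituting each data point gives a linear system:
  -a + b - c + d = 17
  125a + 25b + 5c + d = -589
  216a + 36b + 6c + d = -1068
  512a + 64b + 8c + d = -2674
Solving the system yields a = -6, b = 6, c = 1, d = 6.
So g(t) = -6t^3 + 6t^2 + t + 6.
Then g(1) = 7.

7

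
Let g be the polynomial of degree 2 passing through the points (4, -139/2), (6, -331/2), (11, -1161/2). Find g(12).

Write g(s) = as^2 + bs + c. Substituting each data point gives a linear system:
  16a + 4b + c = -139/2
  36a + 6b + c = -331/2
  121a + 11b + c = -1161/2
Solving the system yields a = -5, b = 2, c = 5/2.
So g(s) = -5s^2 + 2s + 5/2.
Then g(12) = -1387/2.

-1387/2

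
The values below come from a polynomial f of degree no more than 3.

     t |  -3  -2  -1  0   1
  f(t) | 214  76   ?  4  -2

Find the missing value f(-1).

The 4 known points determine the degree-3 polynomial uniquely.
Write f(t) = at^3 + bt^2 + ct + d. Substituting each data point gives a linear system:
  -27a + 9b - 3c + d = 214
  -8a + 4b - 2c + d = 76
  d = 4
  a + b + c + d = -2
Solving the system yields a = -6, b = 4, c = -4, d = 4.
So f(t) = -6t^3 + 4t^2 - 4t + 4.
Then f(-1) = 18.

18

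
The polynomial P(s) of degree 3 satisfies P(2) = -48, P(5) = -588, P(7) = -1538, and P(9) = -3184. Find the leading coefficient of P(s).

Write P(s) = as^3 + bs^2 + cs + d. Substituting each data point gives a linear system:
  8a + 4b + 2c + d = -48
  125a + 25b + 5c + d = -588
  343a + 49b + 7c + d = -1538
  729a + 81b + 9c + d = -3184
Solving the system yields a = -4, b = -3, c = -3, d = 2.
So P(s) = -4s^3 - 3s^2 - 3s + 2.
The leading coefficient is -4.

-4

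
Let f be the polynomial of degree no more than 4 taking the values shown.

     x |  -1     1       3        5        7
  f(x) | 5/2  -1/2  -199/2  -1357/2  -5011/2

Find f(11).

Write f(x) = ax^4 + bx^3 + cx^2 + dx + e. Substituting each data point gives a linear system:
  a - b + c - d + e = 5/2
  a + b + c + d + e = -1/2
  81a + 27b + 9c + 3d + e = -199/2
  625a + 125b + 25c + 5d + e = -1357/2
  2401a + 343b + 49c + 7d + e = -5011/2
Solving the system yields a = -1, b = 0, c = -2, d = -3/2, e = 4.
So f(x) = -x^4 - 2x^2 - (3/2)x + 4.
Then f(11) = -29791/2.

-29791/2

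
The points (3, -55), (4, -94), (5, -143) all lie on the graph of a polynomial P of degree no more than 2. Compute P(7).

Using the Lagrange interpolation formula with nodes 3, 4, 5:
  L_0(x) = (x - 4)(x - 5) / 2
  L_1(x) = (x - 3)(x - 5) / -1
  L_2(x) = (x - 3)(x - 4) / 2
Then P(x) = -55·L_0(x) - 94·L_1(x) - 143·L_2(x).
Expanding and collecting terms gives P(x) = -5x^2 - 4x + 2.
Evaluating at x = 7: P(7) = -271.

-271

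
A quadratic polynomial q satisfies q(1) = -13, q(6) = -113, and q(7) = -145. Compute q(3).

Write q(s) = as^2 + bs + c. Substituting each data point gives a linear system:
  a + b + c = -13
  36a + 6b + c = -113
  49a + 7b + c = -145
Solving the system yields a = -2, b = -6, c = -5.
So q(s) = -2s² - 6s - 5.
Then q(3) = -41.

-41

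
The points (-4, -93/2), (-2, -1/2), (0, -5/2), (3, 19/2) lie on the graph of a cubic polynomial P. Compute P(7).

Write P(n) = an^3 + bn^2 + cn + d. Substituting each data point gives a linear system:
  -64a + 16b - 4c + d = -93/2
  -8a + 4b - 2c + d = -1/2
  d = -5/2
  27a + 9b + 3c + d = 19/2
Solving the system yields a = 1, b = 0, c = -5, d = -5/2.
So P(n) = n^3 - 5n - 5/2.
Then P(7) = 611/2.

611/2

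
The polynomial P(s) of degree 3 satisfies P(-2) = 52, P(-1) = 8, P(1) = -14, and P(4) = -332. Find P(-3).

158

Write P(s) = as^3 + bs^2 + cs + d. Substituting each data point gives a linear system:
  -8a + 4b - 2c + d = 52
  -a + b - c + d = 8
  a + b + c + d = -14
  64a + 16b + 4c + d = -332
Solving the system yields a = -5, b = 1, c = -6, d = -4.
So P(s) = -5s³ + s² - 6s - 4.
Then P(-3) = 158.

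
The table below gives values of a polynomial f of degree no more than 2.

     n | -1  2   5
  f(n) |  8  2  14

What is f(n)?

Using the Lagrange interpolation formula with nodes -1, 2, 5:
  L_0(n) = (n - 2)(n - 5) / 18
  L_1(n) = (n + 1)(n - 5) / -9
  L_2(n) = (n + 1)(n - 2) / 18
Then f(n) = 8·L_0(n) + 2·L_1(n) + 14·L_2(n).
Expanding and collecting terms gives f(n) = n² - 3n + 4.
Check: f(2) = 2. ✓

f(n) = n^2 - 3n + 4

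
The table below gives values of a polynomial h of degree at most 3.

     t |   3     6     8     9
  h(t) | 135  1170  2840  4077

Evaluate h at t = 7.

1883

Write h(t) = at^3 + bt^2 + ct + d. Substituting each data point gives a linear system:
  27a + 9b + 3c + d = 135
  216a + 36b + 6c + d = 1170
  512a + 64b + 8c + d = 2840
  729a + 81b + 9c + d = 4077
Solving the system yields a = 6, b = -4, c = 3, d = 0.
So h(t) = 6t³ - 4t² + 3t.
Then h(7) = 1883.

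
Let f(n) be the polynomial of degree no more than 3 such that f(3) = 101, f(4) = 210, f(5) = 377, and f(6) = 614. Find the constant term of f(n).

2

Write f(n) = an^3 + bn^2 + cn + d. Substituting each data point gives a linear system:
  27a + 9b + 3c + d = 101
  64a + 16b + 4c + d = 210
  125a + 25b + 5c + d = 377
  216a + 36b + 6c + d = 614
Solving the system yields a = 2, b = 5, c = 0, d = 2.
So f(n) = 2n^3 + 5n^2 + 2.
The constant term is 2.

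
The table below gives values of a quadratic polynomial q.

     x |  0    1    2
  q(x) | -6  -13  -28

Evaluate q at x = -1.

-7

Using the Lagrange interpolation formula with nodes 0, 1, 2:
  L_0(x) = (x - 1)(x - 2) / 2
  L_1(x) = x(x - 2) / -1
  L_2(x) = x(x - 1) / 2
Then q(x) = -6·L_0(x) - 13·L_1(x) - 28·L_2(x).
Expanding and collecting terms gives q(x) = -4x^2 - 3x - 6.
Evaluating at x = -1: q(-1) = -7.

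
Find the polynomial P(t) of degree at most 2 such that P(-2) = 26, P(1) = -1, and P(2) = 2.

P(t) = 3t^2 - 6t + 2

Write P(t) = at^2 + bt + c. Substituting each data point gives a linear system:
  4a - 2b + c = 26
  a + b + c = -1
  4a + 2b + c = 2
Solving the system yields a = 3, b = -6, c = 2.
So P(t) = 3t^2 - 6t + 2.
Check: P(1) = -1. ✓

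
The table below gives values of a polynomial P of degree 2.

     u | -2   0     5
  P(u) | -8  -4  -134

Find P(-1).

-2

Write P(u) = au^2 + bu + c. Substituting each data point gives a linear system:
  4a - 2b + c = -8
  c = -4
  25a + 5b + c = -134
Solving the system yields a = -4, b = -6, c = -4.
So P(u) = -4u^2 - 6u - 4.
Then P(-1) = -2.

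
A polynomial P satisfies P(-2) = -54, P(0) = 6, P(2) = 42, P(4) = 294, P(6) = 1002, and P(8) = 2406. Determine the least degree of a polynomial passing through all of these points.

3

Forward differences of the values at u = -2, 0, 2, 4, 6, 8:
  P  : -54  6  42  294  1002  2406
  Δ  : 60  36  252  708  1404
  Δ^2: -24  216  456  696
  Δ^3: 240  240  240
  Δ^4: 0  0
  Δ^5: 0
The third differences are constant (240) and nonzero, while all higher differences vanish, so the minimal degree is 3.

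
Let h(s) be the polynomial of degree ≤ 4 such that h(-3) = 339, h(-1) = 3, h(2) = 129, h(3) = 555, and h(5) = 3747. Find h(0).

Using the Lagrange interpolation formula with nodes -3, -1, 2, 3, 5:
  L_0(s) = (s + 1)(s - 2)(s - 3)(s - 5) / 480
  L_1(s) = (s + 3)(s - 2)(s - 3)(s - 5) / -144
  L_2(s) = (s + 3)(s + 1)(s - 3)(s - 5) / 45
  L_3(s) = (s + 3)(s + 1)(s - 2)(s - 5) / -48
  L_4(s) = (s + 3)(s + 1)(s - 2)(s - 3) / 288
Then h(s) = 339·L_0(s) + 3·L_1(s) + 129·L_2(s) + 555·L_3(s) + 3747·L_4(s).
Expanding and collecting terms gives h(s) = 5s⁴ + 4s³ + 5s² - 3.
Evaluating at s = 0: h(0) = -3.

-3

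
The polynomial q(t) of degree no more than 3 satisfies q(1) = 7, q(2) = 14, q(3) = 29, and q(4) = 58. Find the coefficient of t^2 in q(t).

Write q(t) = at^3 + bt^2 + ct + d. Substituting each data point gives a linear system:
  a + b + c + d = 7
  8a + 4b + 2c + d = 14
  27a + 9b + 3c + d = 29
  64a + 16b + 4c + d = 58
Solving the system yields a = 1, b = -2, c = 6, d = 2.
So q(t) = t^3 - 2t^2 + 6t + 2.
The coefficient of t^2 is -2.

-2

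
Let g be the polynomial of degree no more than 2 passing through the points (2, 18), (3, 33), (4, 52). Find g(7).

133

Write g(u) = au^2 + bu + c. Substituting each data point gives a linear system:
  4a + 2b + c = 18
  9a + 3b + c = 33
  16a + 4b + c = 52
Solving the system yields a = 2, b = 5, c = 0.
So g(u) = 2u² + 5u.
Then g(7) = 133.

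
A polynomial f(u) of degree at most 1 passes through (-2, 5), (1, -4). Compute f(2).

-7

Write f(u) = au + b. Substituting each data point gives a linear system:
  -2a + b = 5
  a + b = -4
Solving the system yields a = -3, b = -1.
So f(u) = -3u - 1.
Then f(2) = -7.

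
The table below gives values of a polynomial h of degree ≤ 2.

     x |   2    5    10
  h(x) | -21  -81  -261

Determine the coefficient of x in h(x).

Write h(x) = ax^2 + bx + c. Substituting each data point gives a linear system:
  4a + 2b + c = -21
  25a + 5b + c = -81
  100a + 10b + c = -261
Solving the system yields a = -2, b = -6, c = -1.
So h(x) = -2x² - 6x - 1.
The coefficient of x is -6.

-6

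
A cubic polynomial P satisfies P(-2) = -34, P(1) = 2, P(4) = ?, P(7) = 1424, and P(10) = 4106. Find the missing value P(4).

272

The 4 known points determine the degree-3 polynomial uniquely.
Write P(t) = at^3 + bt^2 + ct + d. Substituting each data point gives a linear system:
  -8a + 4b - 2c + d = -34
  a + b + c + d = 2
  343a + 49b + 7c + d = 1424
  1000a + 100b + 10c + d = 4106
Solving the system yields a = 4, b = 1, c = 1, d = -4.
So P(t) = 4t^3 + t^2 + t - 4.
Then P(4) = 272.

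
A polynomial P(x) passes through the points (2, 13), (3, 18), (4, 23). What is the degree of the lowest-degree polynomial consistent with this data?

1

Forward differences of the values at x = 2, 3, 4:
  P  : 13  18  23
  Δ  : 5  5
  Δ^2: 0
The first differences are constant (5) and nonzero, while all higher differences vanish, so the minimal degree is 1.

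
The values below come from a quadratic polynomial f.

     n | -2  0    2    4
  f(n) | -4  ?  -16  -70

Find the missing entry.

6

On equispaced nodes a degree-2 polynomial has vanishing third forward difference, so
  - f(-2) + 3·f(0) - 3·f(2) + f(4) = 0.
Substituting the known values and solving for f(0):
  3·f(0) = 18
  f(0) = 6.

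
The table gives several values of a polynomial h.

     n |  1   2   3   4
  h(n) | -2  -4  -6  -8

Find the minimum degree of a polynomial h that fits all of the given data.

Forward differences of the values at n = 1, 2, 3, 4:
  h  : -2  -4  -6  -8
  Δ  : -2  -2  -2
  Δ^2: 0  0
  Δ^3: 0
The first differences are constant (-2) and nonzero, while all higher differences vanish, so the minimal degree is 1.

1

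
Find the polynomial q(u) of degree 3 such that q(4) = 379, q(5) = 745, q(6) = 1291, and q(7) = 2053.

q(u) = 6u^3 - 5

Write q(u) = au^3 + bu^2 + cu + d. Substituting each data point gives a linear system:
  64a + 16b + 4c + d = 379
  125a + 25b + 5c + d = 745
  216a + 36b + 6c + d = 1291
  343a + 49b + 7c + d = 2053
Solving the system yields a = 6, b = 0, c = 0, d = -5.
So q(u) = 6u³ - 5.
Check: q(6) = 1291. ✓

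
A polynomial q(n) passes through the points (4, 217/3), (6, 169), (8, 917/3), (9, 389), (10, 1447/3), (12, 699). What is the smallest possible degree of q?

Divided differences on the nodes 4, 6, 8, 9, 10, 12:
  order 0: 217/3  169  917/3  389  1447/3  699
  order 1: 145/3  205/3  250/3  280/3  325/3
  order 2: 5  5  5  5
  order 3: 0  0  0
  order 4: 0  0
  order 5: 0
The order-2 divided differences are all 5 (nonzero) and every higher order vanishes, so the data lies on a polynomial of degree exactly 2.

2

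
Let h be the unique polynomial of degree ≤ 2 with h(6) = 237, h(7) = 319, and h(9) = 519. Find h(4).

Write h(u) = au^2 + bu + c. Substituting each data point gives a linear system:
  36a + 6b + c = 237
  49a + 7b + c = 319
  81a + 9b + c = 519
Solving the system yields a = 6, b = 4, c = -3.
So h(u) = 6u² + 4u - 3.
Then h(4) = 109.

109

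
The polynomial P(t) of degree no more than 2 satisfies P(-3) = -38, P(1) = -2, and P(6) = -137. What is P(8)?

Write P(t) = at^2 + bt + c. Substituting each data point gives a linear system:
  9a - 3b + c = -38
  a + b + c = -2
  36a + 6b + c = -137
Solving the system yields a = -4, b = 1, c = 1.
So P(t) = -4t^2 + t + 1.
Then P(8) = -247.

-247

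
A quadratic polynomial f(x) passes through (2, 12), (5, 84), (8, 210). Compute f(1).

Write f(x) = ax^2 + bx + c. Substituting each data point gives a linear system:
  4a + 2b + c = 12
  25a + 5b + c = 84
  64a + 8b + c = 210
Solving the system yields a = 3, b = 3, c = -6.
So f(x) = 3x^2 + 3x - 6.
Then f(1) = 0.

0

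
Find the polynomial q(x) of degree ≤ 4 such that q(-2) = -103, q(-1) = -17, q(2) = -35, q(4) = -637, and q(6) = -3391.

q(x) = -3x^4 + 3x^3 - 5x^2 + 5x - 1

Write q(x) = ax^4 + bx^3 + cx^2 + dx + e. Substituting each data point gives a linear system:
  16a - 8b + 4c - 2d + e = -103
  a - b + c - d + e = -17
  16a + 8b + 4c + 2d + e = -35
  256a + 64b + 16c + 4d + e = -637
  1296a + 216b + 36c + 6d + e = -3391
Solving the system yields a = -3, b = 3, c = -5, d = 5, e = -1.
So q(x) = -3x⁴ + 3x³ - 5x² + 5x - 1.
Check: q(2) = -35. ✓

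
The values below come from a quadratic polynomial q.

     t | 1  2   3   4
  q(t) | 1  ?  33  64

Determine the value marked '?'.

12

The 3 known points determine the degree-2 polynomial uniquely.
Write q(t) = at^2 + bt + c. Substituting each data point gives a linear system:
  a + b + c = 1
  9a + 3b + c = 33
  16a + 4b + c = 64
Solving the system yields a = 5, b = -4, c = 0.
So q(t) = 5t^2 - 4t.
Then q(2) = 12.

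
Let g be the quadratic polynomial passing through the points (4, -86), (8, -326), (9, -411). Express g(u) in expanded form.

g(u) = -5u^2 - 6

Using the Lagrange interpolation formula with nodes 4, 8, 9:
  L_0(u) = (u - 8)(u - 9) / 20
  L_1(u) = (u - 4)(u - 9) / -4
  L_2(u) = (u - 4)(u - 8) / 5
Then g(u) = -86·L_0(u) - 326·L_1(u) - 411·L_2(u).
Expanding and collecting terms gives g(u) = -5u^2 - 6.
Check: g(8) = -326. ✓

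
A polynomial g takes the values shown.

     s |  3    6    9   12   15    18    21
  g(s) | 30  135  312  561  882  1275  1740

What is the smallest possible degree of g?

2

Forward differences of the values at s = 3, 6, 9, 12, 15, 18, 21:
  g  : 30  135  312  561  882  1275  1740
  Δ  : 105  177  249  321  393  465
  Δ^2: 72  72  72  72  72
  Δ^3: 0  0  0  0
  Δ^4: 0  0  0
  Δ^5: 0  0
  Δ^6: 0
The second differences are constant (72) and nonzero, while all higher differences vanish, so the minimal degree is 2.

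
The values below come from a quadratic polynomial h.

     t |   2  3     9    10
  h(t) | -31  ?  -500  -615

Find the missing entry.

-62

The 3 known points determine the degree-2 polynomial uniquely.
Write h(t) = at^2 + bt + c. Substituting each data point gives a linear system:
  4a + 2b + c = -31
  81a + 9b + c = -500
  100a + 10b + c = -615
Solving the system yields a = -6, b = -1, c = -5.
So h(t) = -6t^2 - t - 5.
Then h(3) = -62.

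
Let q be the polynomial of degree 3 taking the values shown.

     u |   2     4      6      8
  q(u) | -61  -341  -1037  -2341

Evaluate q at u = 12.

-7541

Forward differences of the values at u = 2, 4, 6, 8:
  q  : -61  -341  -1037  -2341
  Δ  : -280  -696  -1304
  Δ^2: -416  -608
  Δ^3: -192
The third differences are constant, confirming degree 3.
Interpolating (Newton forward form) and evaluating at u = 12 gives q(12) = -7541.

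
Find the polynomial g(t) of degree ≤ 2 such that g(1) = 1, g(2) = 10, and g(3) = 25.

Using the Lagrange interpolation formula with nodes 1, 2, 3:
  L_0(t) = (t - 2)(t - 3) / 2
  L_1(t) = (t - 1)(t - 3) / -1
  L_2(t) = (t - 1)(t - 2) / 2
Then g(t) = 1·L_0(t) + 10·L_1(t) + 25·L_2(t).
Expanding and collecting terms gives g(t) = 3t^2 - 2.
Check: g(1) = 1. ✓

g(t) = 3t^2 - 2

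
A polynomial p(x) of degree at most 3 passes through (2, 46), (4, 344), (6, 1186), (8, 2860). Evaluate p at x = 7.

1901

Forward differences of the values at x = 2, 4, 6, 8:
  p  : 46  344  1186  2860
  Δ  : 298  842  1674
  Δ^2: 544  832
  Δ^3: 288
The third differences are constant, confirming degree 3.
Interpolating (Newton forward form) and evaluating at x = 7 gives p(7) = 1901.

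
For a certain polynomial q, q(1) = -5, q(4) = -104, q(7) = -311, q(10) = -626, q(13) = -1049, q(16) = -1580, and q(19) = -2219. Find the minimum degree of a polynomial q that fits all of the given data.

2

Forward differences of the values at u = 1, 4, 7, 10, 13, 16, 19:
  q  : -5  -104  -311  -626  -1049  -1580  -2219
  Δ  : -99  -207  -315  -423  -531  -639
  Δ^2: -108  -108  -108  -108  -108
  Δ^3: 0  0  0  0
  Δ^4: 0  0  0
  Δ^5: 0  0
  Δ^6: 0
The second differences are constant (-108) and nonzero, while all higher differences vanish, so the minimal degree is 2.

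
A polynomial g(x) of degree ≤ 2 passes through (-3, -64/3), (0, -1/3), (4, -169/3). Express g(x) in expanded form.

Using the Lagrange interpolation formula with nodes -3, 0, 4:
  L_0(x) = x(x - 4) / 21
  L_1(x) = (x + 3)(x - 4) / -12
  L_2(x) = (x + 3)x / 28
Then g(x) = -64/3·L_0(x) - 1/3·L_1(x) - 169/3·L_2(x).
Expanding and collecting terms gives g(x) = -3x^2 - 2x - 1/3.
Check: g(-3) = -64/3. ✓

g(x) = -3x^2 - 2x - 1/3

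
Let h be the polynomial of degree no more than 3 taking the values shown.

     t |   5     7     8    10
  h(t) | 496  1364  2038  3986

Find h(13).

Using the Lagrange interpolation formula with nodes 5, 7, 8, 10:
  L_0(t) = (t - 7)(t - 8)(t - 10) / -30
  L_1(t) = (t - 5)(t - 8)(t - 10) / 6
  L_2(t) = (t - 5)(t - 7)(t - 10) / -6
  L_3(t) = (t - 5)(t - 7)(t - 8) / 30
Then h(t) = 496·L_0(t) + 1364·L_1(t) + 2038·L_2(t) + 3986·L_3(t).
Expanding and collecting terms gives h(t) = 4t³ - 2t + 6.
Evaluating at t = 13: h(13) = 8768.

8768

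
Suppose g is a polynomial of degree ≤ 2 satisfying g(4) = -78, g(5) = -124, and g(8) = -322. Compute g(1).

Using the Lagrange interpolation formula with nodes 4, 5, 8:
  L_0(x) = (x - 5)(x - 8) / 4
  L_1(x) = (x - 4)(x - 8) / -3
  L_2(x) = (x - 4)(x - 5) / 12
Then g(x) = -78·L_0(x) - 124·L_1(x) - 322·L_2(x).
Expanding and collecting terms gives g(x) = -5x^2 - x + 6.
Evaluating at x = 1: g(1) = 0.

0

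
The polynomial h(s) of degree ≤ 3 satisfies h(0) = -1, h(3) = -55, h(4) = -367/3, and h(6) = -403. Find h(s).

Write h(s) = as^3 + bs^2 + cs + d. Substituting each data point gives a linear system:
  d = -1
  27a + 9b + 3c + d = -55
  64a + 16b + 4c + d = -367/3
  216a + 36b + 6c + d = -403
Solving the system yields a = -2, b = 5/3, c = -5, d = -1.
So h(s) = -2s³ + (5/3)s² - 5s - 1.
Check: h(0) = -1. ✓

h(s) = -2s^3 + (5/3)s^2 - 5s - 1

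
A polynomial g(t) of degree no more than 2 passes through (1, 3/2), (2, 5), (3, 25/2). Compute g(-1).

13/2

Forward differences of the values at t = 1, 2, 3:
  g  : 3/2  5  25/2
  Δ  : 7/2  15/2
  Δ^2: 4
The second differences are constant, confirming degree 2.
Interpolating (Newton forward form) and evaluating at t = -1 gives g(-1) = 13/2.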